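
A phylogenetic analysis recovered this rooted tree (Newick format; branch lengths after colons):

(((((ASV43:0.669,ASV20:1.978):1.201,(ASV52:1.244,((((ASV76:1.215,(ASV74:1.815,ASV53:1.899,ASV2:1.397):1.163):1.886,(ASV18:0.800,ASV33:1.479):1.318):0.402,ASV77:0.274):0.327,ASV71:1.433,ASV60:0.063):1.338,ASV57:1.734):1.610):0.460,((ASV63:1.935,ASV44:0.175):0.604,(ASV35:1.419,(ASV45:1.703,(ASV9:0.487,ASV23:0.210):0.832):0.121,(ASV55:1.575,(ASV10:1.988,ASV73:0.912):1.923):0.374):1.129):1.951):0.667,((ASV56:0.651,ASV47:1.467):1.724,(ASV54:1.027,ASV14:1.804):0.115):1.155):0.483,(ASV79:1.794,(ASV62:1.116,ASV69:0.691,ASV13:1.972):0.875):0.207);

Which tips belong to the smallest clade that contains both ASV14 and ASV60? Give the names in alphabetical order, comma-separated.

ASV10, ASV14, ASV18, ASV2, ASV20, ASV23, ASV33, ASV35, ASV43, ASV44, ASV45, ASV47, ASV52, ASV53, ASV54, ASV55, ASV56, ASV57, ASV60, ASV63, ASV71, ASV73, ASV74, ASV76, ASV77, ASV9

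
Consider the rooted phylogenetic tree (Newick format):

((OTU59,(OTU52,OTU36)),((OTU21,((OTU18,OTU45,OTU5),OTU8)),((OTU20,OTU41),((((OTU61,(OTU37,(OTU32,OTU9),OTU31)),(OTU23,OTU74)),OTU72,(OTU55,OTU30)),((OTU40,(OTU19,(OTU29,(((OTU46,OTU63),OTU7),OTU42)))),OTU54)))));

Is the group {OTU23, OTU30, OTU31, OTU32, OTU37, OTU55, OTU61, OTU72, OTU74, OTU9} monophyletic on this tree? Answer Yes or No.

Yes

The most recent common ancestor of these taxa subtends (((OTU61,(OTU37,(OTU32,OTU9),OTU31)),(OTU23,OTU74)),OTU72,(OTU55,OTU30)).
That clade has exactly 10 tips — every listed taxon and nothing else — so the group is monophyletic.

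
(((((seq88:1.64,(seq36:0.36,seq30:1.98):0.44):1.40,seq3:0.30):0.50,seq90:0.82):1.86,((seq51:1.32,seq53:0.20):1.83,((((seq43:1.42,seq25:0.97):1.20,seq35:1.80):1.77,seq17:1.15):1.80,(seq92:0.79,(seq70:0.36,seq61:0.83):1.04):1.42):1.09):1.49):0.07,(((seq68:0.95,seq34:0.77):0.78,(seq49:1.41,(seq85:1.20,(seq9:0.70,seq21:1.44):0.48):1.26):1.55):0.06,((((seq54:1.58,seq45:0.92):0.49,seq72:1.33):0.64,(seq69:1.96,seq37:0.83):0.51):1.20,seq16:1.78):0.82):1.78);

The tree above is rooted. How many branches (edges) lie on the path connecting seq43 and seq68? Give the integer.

11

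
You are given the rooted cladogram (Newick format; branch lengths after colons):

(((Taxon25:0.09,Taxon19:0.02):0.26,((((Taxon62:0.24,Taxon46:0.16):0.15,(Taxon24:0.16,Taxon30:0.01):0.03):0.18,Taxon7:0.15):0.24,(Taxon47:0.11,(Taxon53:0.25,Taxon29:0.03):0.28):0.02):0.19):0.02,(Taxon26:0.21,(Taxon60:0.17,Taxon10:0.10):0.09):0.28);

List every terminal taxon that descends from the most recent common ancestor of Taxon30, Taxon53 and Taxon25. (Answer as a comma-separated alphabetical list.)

Taxon19, Taxon24, Taxon25, Taxon29, Taxon30, Taxon46, Taxon47, Taxon53, Taxon62, Taxon7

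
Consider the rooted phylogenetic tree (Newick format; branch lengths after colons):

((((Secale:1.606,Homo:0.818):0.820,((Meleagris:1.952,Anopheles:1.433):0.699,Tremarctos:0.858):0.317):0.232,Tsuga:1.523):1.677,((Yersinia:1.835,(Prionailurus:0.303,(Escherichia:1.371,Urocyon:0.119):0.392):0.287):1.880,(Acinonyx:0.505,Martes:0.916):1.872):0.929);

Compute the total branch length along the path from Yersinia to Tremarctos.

The path runs Yersinia → … → MRCA → … → Tremarctos; the MRCA is the root of the tree.
Branch lengths along that path: 1.835 + 1.880 + 0.929 + 1.677 + 0.232 + 0.317 + 0.858 = 7.728.

7.728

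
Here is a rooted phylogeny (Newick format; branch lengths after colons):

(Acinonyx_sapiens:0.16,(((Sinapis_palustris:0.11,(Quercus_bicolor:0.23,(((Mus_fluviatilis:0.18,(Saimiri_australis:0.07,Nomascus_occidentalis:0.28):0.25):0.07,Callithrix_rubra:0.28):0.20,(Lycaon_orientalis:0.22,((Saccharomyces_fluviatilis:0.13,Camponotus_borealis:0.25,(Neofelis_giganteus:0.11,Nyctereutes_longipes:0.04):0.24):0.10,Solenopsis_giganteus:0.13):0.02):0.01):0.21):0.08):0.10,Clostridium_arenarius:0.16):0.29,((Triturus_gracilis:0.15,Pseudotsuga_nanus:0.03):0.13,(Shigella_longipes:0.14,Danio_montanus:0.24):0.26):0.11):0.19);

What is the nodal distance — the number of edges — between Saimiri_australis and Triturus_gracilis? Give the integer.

11

The MRCA of Saimiri_australis and Triturus_gracilis is the node subtending (((Sinapis_palustris,(Quercus_bicolor,(((Mus_fluviatilis,(Saimiri_australis,Nomascus_occidentalis)),Callithrix_rubra),(Lycaon_orientalis,((Saccharomyces_fluviatilis,Camponotus_borealis,(Neofelis_giganteus,Nyctereutes_longipes)),Solenopsis_giganteus))))),Clostridium_arenarius),((Triturus_gracilis,Pseudotsuga_nanus),(Shigella_longipes,Danio_montanus))).
From Saimiri_australis up to that node: 8 branches. From Triturus_gracilis up to the same node: 3 branches. Total: 8 + 3 = 11.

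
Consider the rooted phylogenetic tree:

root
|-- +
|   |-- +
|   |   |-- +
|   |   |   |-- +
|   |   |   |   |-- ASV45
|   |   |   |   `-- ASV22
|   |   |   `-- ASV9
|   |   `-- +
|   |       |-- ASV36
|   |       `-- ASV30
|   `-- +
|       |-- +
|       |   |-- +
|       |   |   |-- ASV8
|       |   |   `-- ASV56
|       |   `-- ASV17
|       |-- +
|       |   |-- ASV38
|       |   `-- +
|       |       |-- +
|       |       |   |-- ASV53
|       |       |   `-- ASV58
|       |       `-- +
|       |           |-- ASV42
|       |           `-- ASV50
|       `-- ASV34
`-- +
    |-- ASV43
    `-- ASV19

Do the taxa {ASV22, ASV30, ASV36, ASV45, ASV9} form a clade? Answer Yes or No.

The most recent common ancestor of these taxa subtends (((ASV45,ASV22),ASV9),(ASV36,ASV30)).
That clade has exactly 5 tips — every listed taxon and nothing else — so the group is monophyletic.

Yes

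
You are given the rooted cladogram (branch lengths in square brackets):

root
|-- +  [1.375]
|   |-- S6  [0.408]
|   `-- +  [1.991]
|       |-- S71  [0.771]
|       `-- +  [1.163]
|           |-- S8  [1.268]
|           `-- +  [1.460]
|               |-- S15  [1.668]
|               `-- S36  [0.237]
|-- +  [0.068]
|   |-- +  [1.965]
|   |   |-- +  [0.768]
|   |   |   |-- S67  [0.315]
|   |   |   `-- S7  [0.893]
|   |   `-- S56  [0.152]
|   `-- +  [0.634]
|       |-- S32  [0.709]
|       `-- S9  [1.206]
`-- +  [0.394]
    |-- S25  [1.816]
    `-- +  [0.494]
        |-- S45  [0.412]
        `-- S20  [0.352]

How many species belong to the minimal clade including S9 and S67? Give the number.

5

The MRCA of S9 and S67 is the node subtending (((S67,S7),S56),(S32,S9)).
That clade contains 5 terminal taxa: S32, S56, S67, S7, S9.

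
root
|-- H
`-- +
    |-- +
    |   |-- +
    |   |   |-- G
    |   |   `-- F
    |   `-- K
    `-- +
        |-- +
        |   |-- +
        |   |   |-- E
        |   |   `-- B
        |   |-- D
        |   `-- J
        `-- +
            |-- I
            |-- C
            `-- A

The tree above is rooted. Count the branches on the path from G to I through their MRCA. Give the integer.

The MRCA of G and I is the node subtending (((G,F),K),(((E,B),D,J),(I,C,A))).
From G up to that node: 3 branches. From I up to the same node: 3 branches. Total: 3 + 3 = 6.

6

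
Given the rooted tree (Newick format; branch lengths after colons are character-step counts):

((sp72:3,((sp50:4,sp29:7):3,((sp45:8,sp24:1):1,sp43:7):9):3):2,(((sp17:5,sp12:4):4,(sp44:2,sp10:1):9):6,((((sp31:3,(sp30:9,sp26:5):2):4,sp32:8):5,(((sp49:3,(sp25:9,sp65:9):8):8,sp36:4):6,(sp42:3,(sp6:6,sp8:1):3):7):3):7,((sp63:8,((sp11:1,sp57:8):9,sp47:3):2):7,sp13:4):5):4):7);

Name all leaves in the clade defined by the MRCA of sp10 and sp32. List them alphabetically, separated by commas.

sp10, sp11, sp12, sp13, sp17, sp25, sp26, sp30, sp31, sp32, sp36, sp42, sp44, sp47, sp49, sp57, sp6, sp63, sp65, sp8

Tracing sp10: it sits inside (sp44,sp10).
Tracing sp32: it sits inside ((sp31,(sp30,sp26)),sp32).
The smallest clade enclosing both is (((sp17,sp12),(sp44,sp10)),((((sp31,(sp30,sp26)),sp32),(((sp49,(sp25,sp65)),sp36),(sp42,(sp6,sp8)))),((sp63,((sp11,sp57),sp47)),sp13))); the answer is its 20 terminal taxa in alphabetical order.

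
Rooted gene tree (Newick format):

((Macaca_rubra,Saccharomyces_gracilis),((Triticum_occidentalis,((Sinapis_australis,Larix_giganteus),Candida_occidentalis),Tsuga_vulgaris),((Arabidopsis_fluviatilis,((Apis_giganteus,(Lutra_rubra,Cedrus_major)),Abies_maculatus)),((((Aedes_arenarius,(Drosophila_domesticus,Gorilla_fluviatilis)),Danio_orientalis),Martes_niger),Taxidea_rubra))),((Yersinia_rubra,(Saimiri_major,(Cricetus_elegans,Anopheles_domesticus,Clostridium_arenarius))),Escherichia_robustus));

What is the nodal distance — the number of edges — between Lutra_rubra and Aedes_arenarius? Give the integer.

10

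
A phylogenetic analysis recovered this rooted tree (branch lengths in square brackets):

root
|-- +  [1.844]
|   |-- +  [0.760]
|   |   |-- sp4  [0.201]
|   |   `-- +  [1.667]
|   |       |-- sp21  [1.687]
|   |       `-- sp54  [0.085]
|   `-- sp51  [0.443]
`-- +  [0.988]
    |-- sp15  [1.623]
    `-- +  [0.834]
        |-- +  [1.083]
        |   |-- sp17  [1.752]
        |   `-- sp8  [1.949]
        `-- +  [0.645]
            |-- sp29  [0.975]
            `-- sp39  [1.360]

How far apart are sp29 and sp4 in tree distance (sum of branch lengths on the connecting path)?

The path runs sp29 → … → MRCA → … → sp4; the MRCA is the root of the tree.
Branch lengths along that path: 0.975 + 0.645 + 0.834 + 0.988 + 1.844 + 0.760 + 0.201 = 6.247.

6.247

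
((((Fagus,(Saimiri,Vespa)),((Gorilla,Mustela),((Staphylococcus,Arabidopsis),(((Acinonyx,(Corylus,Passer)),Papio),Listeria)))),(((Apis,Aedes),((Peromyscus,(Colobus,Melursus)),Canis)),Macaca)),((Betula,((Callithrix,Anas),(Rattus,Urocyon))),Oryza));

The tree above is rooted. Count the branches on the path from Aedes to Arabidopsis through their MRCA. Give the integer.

9

The MRCA of Aedes and Arabidopsis is the node subtending (((Fagus,(Saimiri,Vespa)),((Gorilla,Mustela),((Staphylococcus,Arabidopsis),(((Acinonyx,(Corylus,Passer)),Papio),Listeria)))),(((Apis,Aedes),((Peromyscus,(Colobus,Melursus)),Canis)),Macaca)).
From Aedes up to that node: 4 branches. From Arabidopsis up to the same node: 5 branches. Total: 4 + 5 = 9.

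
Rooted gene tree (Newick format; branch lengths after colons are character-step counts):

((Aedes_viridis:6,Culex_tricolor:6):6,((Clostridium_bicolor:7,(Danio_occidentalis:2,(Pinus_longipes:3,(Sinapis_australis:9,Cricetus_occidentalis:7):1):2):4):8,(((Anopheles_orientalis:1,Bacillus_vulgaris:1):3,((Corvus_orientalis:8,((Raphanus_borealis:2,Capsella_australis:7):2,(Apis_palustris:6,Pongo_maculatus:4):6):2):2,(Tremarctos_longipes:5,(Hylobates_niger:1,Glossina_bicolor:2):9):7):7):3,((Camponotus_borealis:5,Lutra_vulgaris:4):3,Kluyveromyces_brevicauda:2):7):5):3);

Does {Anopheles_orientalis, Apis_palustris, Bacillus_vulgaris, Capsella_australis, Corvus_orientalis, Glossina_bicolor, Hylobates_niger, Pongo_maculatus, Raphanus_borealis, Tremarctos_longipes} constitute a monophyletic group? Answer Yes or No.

The most recent common ancestor of these taxa subtends ((Anopheles_orientalis,Bacillus_vulgaris),((Corvus_orientalis,((Raphanus_borealis,Capsella_australis),(Apis_palustris,Pongo_maculatus))),(Tremarctos_longipes,(Hylobates_niger,Glossina_bicolor)))).
That clade has exactly 10 tips — every listed taxon and nothing else — so the group is monophyletic.

Yes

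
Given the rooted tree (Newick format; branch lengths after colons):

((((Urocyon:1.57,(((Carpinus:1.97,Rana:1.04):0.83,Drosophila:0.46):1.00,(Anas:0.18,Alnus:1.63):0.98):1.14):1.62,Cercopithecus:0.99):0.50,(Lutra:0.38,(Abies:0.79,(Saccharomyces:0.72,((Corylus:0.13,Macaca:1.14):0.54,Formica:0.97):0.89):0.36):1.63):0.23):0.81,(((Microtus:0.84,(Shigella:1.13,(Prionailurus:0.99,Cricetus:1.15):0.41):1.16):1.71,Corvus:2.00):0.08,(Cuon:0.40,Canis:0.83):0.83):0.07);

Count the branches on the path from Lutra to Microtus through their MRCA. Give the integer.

The MRCA of Lutra and Microtus is the root of the tree.
From Lutra up to that node: 3 branches. From Microtus up to the same node: 4 branches. Total: 3 + 4 = 7.

7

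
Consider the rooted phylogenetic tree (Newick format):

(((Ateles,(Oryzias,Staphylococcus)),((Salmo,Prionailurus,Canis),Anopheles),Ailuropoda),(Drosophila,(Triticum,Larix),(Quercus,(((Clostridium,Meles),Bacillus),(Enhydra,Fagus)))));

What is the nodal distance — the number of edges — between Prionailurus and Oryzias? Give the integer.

6

The MRCA of Prionailurus and Oryzias is the node subtending ((Ateles,(Oryzias,Staphylococcus)),((Salmo,Prionailurus,Canis),Anopheles),Ailuropoda).
From Prionailurus up to that node: 3 branches. From Oryzias up to the same node: 3 branches. Total: 3 + 3 = 6.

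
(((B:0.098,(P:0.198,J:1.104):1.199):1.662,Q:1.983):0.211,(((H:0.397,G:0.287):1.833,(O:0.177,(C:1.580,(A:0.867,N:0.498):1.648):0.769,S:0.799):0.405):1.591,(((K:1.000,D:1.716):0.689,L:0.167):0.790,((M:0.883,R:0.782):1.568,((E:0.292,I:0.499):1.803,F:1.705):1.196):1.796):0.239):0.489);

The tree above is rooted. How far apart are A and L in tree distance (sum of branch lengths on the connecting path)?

6.476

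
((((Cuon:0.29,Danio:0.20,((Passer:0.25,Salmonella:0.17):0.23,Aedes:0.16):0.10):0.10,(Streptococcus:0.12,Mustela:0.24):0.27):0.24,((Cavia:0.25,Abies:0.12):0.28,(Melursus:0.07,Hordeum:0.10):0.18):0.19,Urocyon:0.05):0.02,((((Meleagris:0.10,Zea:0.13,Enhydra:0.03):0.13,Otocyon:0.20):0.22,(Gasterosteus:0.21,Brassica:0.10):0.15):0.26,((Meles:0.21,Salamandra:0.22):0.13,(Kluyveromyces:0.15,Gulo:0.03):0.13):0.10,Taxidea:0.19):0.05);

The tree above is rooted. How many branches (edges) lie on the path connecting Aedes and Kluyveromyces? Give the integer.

The MRCA of Aedes and Kluyveromyces is the root of the tree.
From Aedes up to that node: 5 branches. From Kluyveromyces up to the same node: 4 branches. Total: 5 + 4 = 9.

9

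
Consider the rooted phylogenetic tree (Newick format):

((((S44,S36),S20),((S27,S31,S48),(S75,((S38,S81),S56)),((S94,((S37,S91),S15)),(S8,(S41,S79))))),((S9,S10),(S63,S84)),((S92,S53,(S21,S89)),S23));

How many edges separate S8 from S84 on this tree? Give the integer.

The MRCA of S8 and S84 is the root of the tree.
From S8 up to that node: 5 branches. From S84 up to the same node: 3 branches. Total: 5 + 3 = 8.

8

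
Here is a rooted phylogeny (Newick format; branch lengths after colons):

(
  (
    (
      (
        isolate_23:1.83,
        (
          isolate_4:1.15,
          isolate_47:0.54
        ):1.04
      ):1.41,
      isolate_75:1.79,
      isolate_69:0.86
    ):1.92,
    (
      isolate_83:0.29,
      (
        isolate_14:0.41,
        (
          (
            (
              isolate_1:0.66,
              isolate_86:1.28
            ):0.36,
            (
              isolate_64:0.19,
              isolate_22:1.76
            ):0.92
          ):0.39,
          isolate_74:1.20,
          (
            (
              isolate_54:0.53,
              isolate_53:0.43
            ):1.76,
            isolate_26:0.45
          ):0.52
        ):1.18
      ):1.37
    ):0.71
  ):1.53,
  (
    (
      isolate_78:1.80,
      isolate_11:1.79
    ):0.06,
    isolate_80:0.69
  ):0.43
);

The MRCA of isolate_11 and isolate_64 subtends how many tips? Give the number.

18

The MRCA of isolate_11 and isolate_64 is the root, so the clade is the entire tree.
That clade contains 18 terminal taxa: isolate_1, isolate_11, isolate_14, isolate_22, isolate_23, isolate_26, isolate_4, isolate_47, isolate_53, isolate_54, isolate_64, isolate_69, isolate_74, isolate_75, isolate_78, isolate_80, isolate_83, isolate_86.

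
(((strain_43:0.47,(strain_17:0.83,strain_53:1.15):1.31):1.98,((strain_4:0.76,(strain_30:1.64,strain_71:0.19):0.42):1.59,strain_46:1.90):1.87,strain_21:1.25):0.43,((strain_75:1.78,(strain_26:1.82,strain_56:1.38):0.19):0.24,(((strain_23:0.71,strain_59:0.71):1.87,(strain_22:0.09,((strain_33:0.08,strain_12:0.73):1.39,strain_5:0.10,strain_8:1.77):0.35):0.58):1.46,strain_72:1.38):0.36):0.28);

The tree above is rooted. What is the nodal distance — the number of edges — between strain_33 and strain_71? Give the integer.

12

The MRCA of strain_33 and strain_71 is the root of the tree.
From strain_33 up to that node: 7 branches. From strain_71 up to the same node: 5 branches. Total: 7 + 5 = 12.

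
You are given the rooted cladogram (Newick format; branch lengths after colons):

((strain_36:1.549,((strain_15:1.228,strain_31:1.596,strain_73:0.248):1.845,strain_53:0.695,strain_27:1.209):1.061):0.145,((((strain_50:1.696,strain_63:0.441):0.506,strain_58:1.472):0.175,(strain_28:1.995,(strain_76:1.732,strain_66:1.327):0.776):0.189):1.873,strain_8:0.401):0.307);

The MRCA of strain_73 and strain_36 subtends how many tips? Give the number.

6

The MRCA of strain_73 and strain_36 is the node subtending (strain_36,((strain_15,strain_31,strain_73),strain_53,strain_27)).
That clade contains 6 terminal taxa: strain_15, strain_27, strain_31, strain_36, strain_53, strain_73.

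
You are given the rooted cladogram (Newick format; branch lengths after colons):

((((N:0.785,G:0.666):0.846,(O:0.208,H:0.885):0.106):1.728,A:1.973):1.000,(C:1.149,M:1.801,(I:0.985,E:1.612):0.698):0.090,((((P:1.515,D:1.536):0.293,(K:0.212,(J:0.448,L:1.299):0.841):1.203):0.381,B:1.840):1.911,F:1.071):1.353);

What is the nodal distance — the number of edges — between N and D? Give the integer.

The MRCA of N and D is the root of the tree.
From N up to that node: 4 branches. From D up to the same node: 5 branches. Total: 4 + 5 = 9.

9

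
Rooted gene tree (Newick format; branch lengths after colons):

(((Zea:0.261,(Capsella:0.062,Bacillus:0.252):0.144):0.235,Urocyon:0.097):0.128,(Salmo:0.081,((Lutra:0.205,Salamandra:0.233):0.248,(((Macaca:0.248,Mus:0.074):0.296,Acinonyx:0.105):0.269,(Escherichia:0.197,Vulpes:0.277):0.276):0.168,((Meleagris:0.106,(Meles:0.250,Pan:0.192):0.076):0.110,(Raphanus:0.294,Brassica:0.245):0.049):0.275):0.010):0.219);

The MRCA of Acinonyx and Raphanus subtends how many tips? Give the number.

The MRCA of Acinonyx and Raphanus is the node subtending ((Lutra,Salamandra),(((Macaca,Mus),Acinonyx),(Escherichia,Vulpes)),((Meleagris,(Meles,Pan)),(Raphanus,Brassica))).
That clade contains 12 terminal taxa: Acinonyx, Brassica, Escherichia, Lutra, Macaca, Meleagris, Meles, Mus, Pan, Raphanus, Salamandra, Vulpes.

12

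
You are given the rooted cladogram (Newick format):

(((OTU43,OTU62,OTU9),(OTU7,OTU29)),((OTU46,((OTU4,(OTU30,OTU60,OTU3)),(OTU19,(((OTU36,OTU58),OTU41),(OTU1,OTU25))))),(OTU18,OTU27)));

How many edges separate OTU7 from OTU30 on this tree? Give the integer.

9

The MRCA of OTU7 and OTU30 is the root of the tree.
From OTU7 up to that node: 3 branches. From OTU30 up to the same node: 6 branches. Total: 3 + 6 = 9.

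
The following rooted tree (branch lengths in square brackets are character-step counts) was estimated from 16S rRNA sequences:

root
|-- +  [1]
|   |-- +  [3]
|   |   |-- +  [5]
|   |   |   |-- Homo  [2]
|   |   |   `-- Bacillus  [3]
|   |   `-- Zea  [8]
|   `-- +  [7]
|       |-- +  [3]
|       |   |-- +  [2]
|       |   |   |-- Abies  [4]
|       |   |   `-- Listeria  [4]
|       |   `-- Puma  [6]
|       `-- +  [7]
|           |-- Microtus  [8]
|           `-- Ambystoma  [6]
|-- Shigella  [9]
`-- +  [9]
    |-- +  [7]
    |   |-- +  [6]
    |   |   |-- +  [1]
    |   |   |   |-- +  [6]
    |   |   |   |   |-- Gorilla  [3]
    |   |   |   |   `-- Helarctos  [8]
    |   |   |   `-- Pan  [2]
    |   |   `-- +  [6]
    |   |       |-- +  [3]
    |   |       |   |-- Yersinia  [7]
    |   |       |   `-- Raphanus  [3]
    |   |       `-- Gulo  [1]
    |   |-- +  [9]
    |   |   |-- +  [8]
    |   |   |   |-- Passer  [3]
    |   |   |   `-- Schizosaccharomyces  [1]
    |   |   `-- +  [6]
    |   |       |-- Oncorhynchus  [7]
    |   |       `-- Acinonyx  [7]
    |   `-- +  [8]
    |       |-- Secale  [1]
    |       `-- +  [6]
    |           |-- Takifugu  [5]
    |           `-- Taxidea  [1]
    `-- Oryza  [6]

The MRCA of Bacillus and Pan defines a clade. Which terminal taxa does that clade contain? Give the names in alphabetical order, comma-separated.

Abies, Acinonyx, Ambystoma, Bacillus, Gorilla, Gulo, Helarctos, Homo, Listeria, Microtus, Oncorhynchus, Oryza, Pan, Passer, Puma, Raphanus, Schizosaccharomyces, Secale, Shigella, Takifugu, Taxidea, Yersinia, Zea

Tracing Bacillus: it sits inside (Homo,Bacillus).
Tracing Pan: it sits inside ((Gorilla,Helarctos),Pan).
The smallest clade enclosing both is the whole tree (their MRCA is the root), so the answer is all 23 tips in alphabetical order.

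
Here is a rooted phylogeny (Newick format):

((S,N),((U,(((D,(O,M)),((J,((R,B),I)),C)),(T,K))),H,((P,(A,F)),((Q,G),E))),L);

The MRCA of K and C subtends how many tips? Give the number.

The MRCA of K and C is the node subtending (((D,(O,M)),((J,((R,B),I)),C)),(T,K)).
That clade contains 10 terminal taxa: B, C, D, I, J, K, M, O, R, T.

10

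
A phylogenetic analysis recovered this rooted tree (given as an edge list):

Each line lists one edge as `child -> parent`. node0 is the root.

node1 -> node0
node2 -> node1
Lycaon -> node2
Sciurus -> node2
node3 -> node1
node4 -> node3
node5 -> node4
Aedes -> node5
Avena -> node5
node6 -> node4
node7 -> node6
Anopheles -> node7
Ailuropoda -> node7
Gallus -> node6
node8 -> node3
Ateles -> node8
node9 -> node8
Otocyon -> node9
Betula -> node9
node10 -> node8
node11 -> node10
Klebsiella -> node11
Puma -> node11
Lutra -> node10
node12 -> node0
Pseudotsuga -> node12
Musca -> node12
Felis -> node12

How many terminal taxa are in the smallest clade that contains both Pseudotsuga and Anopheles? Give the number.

The MRCA of Pseudotsuga and Anopheles is the root, so the clade is the entire tree.
That clade contains 16 terminal taxa: Aedes, Ailuropoda, Anopheles, Ateles, Avena, Betula, Felis, Gallus, Klebsiella, Lutra, Lycaon, Musca, Otocyon, Pseudotsuga, Puma, Sciurus.

16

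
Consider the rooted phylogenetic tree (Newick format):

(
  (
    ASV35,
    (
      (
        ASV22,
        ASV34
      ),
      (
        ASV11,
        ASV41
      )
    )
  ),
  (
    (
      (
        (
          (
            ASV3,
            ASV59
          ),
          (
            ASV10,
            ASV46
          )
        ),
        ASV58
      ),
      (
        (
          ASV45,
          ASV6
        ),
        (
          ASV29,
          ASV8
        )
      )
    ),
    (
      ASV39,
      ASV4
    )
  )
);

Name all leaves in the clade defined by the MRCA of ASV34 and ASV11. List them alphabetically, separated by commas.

Tracing ASV34: it sits inside (ASV22,ASV34).
Tracing ASV11: it sits inside (ASV11,ASV41).
The smallest clade enclosing both is ((ASV22,ASV34),(ASV11,ASV41)); the answer is its 4 terminal taxa in alphabetical order.

ASV11, ASV22, ASV34, ASV41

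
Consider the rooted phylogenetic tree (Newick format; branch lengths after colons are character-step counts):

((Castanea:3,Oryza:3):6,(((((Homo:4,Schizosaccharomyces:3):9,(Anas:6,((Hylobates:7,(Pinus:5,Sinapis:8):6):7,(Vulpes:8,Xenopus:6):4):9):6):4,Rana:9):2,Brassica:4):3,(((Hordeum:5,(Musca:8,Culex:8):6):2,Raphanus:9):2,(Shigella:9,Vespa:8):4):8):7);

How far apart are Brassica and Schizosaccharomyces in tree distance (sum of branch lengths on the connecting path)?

22

The path runs Brassica → … → MRCA → … → Schizosaccharomyces; the MRCA is the node subtending ((((Homo,Schizosaccharomyces),(Anas,((Hylobates,(Pinus,Sinapis)),(Vulpes,Xenopus)))),Rana),Brassica).
Branch lengths along that path: 4 + 2 + 4 + 9 + 3 = 22.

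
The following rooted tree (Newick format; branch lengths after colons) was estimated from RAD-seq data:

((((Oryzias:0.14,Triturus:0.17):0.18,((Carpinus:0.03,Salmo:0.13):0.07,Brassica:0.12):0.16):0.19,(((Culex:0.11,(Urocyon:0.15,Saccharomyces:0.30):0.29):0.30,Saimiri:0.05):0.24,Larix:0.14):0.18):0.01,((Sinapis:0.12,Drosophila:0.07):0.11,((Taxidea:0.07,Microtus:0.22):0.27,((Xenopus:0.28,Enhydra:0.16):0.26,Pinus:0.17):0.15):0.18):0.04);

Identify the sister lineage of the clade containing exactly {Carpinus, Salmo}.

Brassica

The clade containing exactly {Carpinus, Salmo} attaches to the tree at the node subtending ((Carpinus,Salmo),Brassica).
The other lineage descending from that same node — the sister group — is the single tip Brassica.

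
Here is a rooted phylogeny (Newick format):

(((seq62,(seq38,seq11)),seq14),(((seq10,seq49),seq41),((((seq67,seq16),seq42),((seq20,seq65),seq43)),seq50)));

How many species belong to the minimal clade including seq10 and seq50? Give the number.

10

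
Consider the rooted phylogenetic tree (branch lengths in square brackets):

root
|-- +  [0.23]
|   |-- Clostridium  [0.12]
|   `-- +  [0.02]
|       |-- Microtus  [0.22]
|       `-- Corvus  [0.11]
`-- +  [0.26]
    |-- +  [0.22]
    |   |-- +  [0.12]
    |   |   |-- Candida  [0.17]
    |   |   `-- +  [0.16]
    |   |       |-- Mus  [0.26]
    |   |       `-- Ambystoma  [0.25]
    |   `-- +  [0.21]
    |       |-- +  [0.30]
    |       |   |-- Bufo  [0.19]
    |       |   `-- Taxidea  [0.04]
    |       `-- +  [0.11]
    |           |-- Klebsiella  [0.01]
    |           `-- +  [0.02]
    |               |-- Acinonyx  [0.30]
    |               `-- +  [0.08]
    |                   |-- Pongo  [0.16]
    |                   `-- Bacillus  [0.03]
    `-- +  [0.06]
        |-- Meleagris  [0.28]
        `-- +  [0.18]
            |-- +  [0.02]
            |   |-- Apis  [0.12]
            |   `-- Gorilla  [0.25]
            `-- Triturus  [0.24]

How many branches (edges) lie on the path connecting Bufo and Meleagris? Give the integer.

6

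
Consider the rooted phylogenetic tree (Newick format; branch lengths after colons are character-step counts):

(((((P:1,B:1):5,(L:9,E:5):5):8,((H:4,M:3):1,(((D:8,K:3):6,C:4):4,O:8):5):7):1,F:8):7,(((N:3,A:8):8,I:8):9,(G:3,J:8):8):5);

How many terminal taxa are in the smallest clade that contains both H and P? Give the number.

The MRCA of H and P is the node subtending (((P,B),(L,E)),((H,M),(((D,K),C),O))).
That clade contains 10 terminal taxa: B, C, D, E, H, K, L, M, O, P.

10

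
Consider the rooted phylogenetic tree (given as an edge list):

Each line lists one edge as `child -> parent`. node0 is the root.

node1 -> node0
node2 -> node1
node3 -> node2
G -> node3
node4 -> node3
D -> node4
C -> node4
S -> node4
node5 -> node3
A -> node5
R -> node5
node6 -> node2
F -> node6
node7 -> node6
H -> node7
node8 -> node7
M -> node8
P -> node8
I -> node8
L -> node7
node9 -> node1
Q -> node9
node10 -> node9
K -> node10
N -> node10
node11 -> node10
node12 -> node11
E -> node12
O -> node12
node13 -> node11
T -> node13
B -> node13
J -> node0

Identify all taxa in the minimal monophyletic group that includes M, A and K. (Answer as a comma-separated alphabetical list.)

A, B, C, D, E, F, G, H, I, K, L, M, N, O, P, Q, R, S, T

Tracing M: it sits inside (M,P,I).
Tracing A: it sits inside (A,R).
Tracing K: it sits inside (K,N,((E,O),(T,B))).
The smallest clade enclosing all 3 is (((G,(D,C,S),(A,R)),(F,(H,(M,P,I),L))),(Q,(K,N,((E,O),(T,B))))); the answer is its 19 terminal taxa in alphabetical order.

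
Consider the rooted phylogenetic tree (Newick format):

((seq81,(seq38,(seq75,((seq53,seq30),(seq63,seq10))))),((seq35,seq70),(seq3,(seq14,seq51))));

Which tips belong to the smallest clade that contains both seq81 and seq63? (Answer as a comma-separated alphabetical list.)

Tracing seq81: it sits inside (seq81,(seq38,(seq75,((seq53,seq30),(seq63,seq10))))).
Tracing seq63: it sits inside (seq63,seq10).
The smallest clade enclosing both is (seq81,(seq38,(seq75,((seq53,seq30),(seq63,seq10))))); the answer is its 7 terminal taxa in alphabetical order.

seq10, seq30, seq38, seq53, seq63, seq75, seq81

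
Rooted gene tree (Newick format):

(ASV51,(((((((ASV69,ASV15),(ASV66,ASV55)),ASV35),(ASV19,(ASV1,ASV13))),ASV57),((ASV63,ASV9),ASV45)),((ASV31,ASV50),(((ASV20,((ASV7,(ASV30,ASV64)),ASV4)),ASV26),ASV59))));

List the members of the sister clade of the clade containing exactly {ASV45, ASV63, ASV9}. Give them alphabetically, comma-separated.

ASV1, ASV13, ASV15, ASV19, ASV35, ASV55, ASV57, ASV66, ASV69

The clade containing exactly {ASV45, ASV63, ASV9} attaches to the tree at the node subtending ((((((ASV69,ASV15),(ASV66,ASV55)),ASV35),(ASV19,(ASV1,ASV13))),ASV57),((ASV63,ASV9),ASV45)).
The other lineage descending from that same node — the sister group — is (((((ASV69,ASV15),(ASV66,ASV55)),ASV35),(ASV19,(ASV1,ASV13))),ASV57); its 9 tips in alphabetical order are the answer.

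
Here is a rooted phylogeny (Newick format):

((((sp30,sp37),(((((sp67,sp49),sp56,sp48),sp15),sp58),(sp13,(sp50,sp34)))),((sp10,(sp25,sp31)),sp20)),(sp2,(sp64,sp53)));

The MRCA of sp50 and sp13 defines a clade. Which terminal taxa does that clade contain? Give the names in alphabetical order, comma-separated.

Tracing sp50: it sits inside (sp50,sp34).
Tracing sp13: it sits inside (sp13,(sp50,sp34)).
The smallest clade enclosing both is (sp13,(sp50,sp34)); the answer is its 3 terminal taxa in alphabetical order.

sp13, sp34, sp50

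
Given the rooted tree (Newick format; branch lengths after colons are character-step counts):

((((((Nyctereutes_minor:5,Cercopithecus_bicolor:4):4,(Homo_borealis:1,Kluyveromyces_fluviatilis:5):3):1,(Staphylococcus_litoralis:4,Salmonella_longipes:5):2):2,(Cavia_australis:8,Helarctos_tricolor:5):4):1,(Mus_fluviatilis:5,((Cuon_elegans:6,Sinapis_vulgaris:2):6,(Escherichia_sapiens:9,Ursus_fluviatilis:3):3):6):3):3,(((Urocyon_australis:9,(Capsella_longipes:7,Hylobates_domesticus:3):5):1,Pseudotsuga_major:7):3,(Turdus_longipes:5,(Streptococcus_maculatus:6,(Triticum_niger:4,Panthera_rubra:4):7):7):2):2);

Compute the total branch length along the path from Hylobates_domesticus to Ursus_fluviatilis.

The path runs Hylobates_domesticus → … → MRCA → … → Ursus_fluviatilis; the MRCA is the root of the tree.
Branch lengths along that path: 3 + 5 + 1 + 3 + 2 + 3 + 3 + 6 + 3 + 3 = 32.

32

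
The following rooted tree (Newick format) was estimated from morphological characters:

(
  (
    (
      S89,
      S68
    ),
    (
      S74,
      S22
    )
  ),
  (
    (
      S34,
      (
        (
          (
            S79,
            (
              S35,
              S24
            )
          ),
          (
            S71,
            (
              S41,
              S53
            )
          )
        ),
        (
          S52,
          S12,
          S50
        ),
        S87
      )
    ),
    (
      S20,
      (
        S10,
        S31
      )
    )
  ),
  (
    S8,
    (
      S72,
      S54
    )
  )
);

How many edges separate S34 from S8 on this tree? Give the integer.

5

The MRCA of S34 and S8 is the root of the tree.
From S34 up to that node: 3 branches. From S8 up to the same node: 2 branches. Total: 3 + 2 = 5.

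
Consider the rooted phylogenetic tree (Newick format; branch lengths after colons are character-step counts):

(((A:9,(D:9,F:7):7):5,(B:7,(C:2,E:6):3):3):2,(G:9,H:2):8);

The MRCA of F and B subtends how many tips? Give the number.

The MRCA of F and B is the node subtending ((A,(D,F)),(B,(C,E))).
That clade contains 6 terminal taxa: A, B, C, D, E, F.

6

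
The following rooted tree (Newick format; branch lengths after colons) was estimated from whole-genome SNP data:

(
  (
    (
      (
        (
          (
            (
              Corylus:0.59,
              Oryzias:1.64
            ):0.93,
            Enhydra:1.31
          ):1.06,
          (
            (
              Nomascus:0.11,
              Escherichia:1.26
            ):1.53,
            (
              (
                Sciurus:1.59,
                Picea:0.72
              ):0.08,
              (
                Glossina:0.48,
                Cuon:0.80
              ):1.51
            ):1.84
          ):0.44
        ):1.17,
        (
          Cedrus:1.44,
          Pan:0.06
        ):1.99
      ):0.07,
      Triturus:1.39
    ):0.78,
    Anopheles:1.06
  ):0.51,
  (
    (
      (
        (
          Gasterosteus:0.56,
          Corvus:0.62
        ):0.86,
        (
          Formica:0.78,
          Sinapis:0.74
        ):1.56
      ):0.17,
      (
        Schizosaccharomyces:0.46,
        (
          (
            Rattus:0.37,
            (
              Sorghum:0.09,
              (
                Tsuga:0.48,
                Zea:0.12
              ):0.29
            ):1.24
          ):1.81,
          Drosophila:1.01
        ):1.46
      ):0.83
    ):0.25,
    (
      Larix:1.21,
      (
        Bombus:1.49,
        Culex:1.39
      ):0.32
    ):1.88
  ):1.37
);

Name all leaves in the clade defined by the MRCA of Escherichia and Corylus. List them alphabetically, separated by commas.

Corylus, Cuon, Enhydra, Escherichia, Glossina, Nomascus, Oryzias, Picea, Sciurus

Tracing Escherichia: it sits inside (Nomascus,Escherichia).
Tracing Corylus: it sits inside (Corylus,Oryzias).
The smallest clade enclosing both is (((Corylus,Oryzias),Enhydra),((Nomascus,Escherichia),((Sciurus,Picea),(Glossina,Cuon)))); the answer is its 9 terminal taxa in alphabetical order.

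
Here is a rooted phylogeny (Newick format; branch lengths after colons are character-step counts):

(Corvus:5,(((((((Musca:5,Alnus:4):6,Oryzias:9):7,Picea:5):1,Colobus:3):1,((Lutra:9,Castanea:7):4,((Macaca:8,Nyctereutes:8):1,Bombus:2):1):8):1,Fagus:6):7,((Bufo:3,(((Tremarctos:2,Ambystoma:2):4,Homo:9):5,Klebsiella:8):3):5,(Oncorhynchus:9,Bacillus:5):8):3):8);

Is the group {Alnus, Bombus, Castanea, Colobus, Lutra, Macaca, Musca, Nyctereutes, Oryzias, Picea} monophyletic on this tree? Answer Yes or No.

The most recent common ancestor of these taxa subtends (((((Musca,Alnus),Oryzias),Picea),Colobus),((Lutra,Castanea),((Macaca,Nyctereutes),Bombus))).
That clade has exactly 10 tips — every listed taxon and nothing else — so the group is monophyletic.

Yes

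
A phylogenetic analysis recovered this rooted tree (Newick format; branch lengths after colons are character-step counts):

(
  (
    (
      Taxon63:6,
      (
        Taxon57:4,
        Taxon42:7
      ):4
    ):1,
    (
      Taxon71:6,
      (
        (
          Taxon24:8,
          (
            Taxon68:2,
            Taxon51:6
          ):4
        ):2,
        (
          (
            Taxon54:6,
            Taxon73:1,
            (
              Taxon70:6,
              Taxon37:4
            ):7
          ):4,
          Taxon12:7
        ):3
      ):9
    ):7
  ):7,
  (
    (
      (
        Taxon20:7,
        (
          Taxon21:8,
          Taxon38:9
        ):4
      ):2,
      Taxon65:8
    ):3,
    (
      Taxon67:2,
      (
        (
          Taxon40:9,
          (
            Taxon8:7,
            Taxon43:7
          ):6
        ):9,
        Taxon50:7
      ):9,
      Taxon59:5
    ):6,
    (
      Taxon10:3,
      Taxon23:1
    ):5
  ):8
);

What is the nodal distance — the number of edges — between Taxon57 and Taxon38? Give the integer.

The MRCA of Taxon57 and Taxon38 is the root of the tree.
From Taxon57 up to that node: 4 branches. From Taxon38 up to the same node: 5 branches. Total: 4 + 5 = 9.

9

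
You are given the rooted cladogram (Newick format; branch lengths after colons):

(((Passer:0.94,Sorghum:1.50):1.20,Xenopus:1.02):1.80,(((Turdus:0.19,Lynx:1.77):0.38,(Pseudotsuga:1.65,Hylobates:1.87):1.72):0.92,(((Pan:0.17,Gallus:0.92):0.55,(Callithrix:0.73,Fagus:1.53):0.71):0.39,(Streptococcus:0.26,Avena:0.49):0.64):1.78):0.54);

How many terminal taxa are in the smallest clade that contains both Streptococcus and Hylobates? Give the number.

The MRCA of Streptococcus and Hylobates is the node subtending (((Turdus,Lynx),(Pseudotsuga,Hylobates)),(((Pan,Gallus),(Callithrix,Fagus)),(Streptococcus,Avena))).
That clade contains 10 terminal taxa: Avena, Callithrix, Fagus, Gallus, Hylobates, Lynx, Pan, Pseudotsuga, Streptococcus, Turdus.

10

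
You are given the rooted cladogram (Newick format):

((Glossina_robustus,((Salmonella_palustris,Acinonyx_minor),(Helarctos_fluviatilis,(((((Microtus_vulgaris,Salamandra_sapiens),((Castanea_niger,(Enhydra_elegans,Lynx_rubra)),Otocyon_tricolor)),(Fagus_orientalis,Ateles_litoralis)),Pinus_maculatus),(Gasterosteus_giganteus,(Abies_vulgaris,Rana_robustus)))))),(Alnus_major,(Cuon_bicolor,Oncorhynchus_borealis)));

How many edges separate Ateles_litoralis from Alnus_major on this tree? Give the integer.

10

The MRCA of Ateles_litoralis and Alnus_major is the root of the tree.
From Ateles_litoralis up to that node: 8 branches. From Alnus_major up to the same node: 2 branches. Total: 8 + 2 = 10.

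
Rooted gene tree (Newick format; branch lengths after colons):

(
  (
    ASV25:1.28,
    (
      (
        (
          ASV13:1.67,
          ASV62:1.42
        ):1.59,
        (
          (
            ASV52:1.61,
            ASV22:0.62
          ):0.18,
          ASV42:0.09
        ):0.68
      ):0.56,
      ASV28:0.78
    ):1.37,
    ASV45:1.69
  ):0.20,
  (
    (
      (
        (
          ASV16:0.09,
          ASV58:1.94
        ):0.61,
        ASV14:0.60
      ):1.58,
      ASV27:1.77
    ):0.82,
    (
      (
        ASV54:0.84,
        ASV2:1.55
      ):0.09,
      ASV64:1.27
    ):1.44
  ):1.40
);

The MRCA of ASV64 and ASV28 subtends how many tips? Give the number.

The MRCA of ASV64 and ASV28 is the root, so the clade is the entire tree.
That clade contains 15 terminal taxa: ASV13, ASV14, ASV16, ASV2, ASV22, ASV25, ASV27, ASV28, ASV42, ASV45, ASV52, ASV54, ASV58, ASV62, ASV64.

15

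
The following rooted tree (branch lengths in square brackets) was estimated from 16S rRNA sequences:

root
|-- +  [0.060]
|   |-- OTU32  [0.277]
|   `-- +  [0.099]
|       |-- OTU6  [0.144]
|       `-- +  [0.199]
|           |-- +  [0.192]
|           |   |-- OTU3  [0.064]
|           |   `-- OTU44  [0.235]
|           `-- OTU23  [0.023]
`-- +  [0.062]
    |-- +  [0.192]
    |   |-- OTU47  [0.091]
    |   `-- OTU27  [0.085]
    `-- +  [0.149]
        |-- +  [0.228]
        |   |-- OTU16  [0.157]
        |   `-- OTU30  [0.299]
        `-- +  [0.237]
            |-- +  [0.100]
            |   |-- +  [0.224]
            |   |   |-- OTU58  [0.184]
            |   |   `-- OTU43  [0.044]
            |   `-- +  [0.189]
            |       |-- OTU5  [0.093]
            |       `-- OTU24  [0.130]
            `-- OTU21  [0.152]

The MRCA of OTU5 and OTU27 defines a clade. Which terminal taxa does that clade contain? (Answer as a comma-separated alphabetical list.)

OTU16, OTU21, OTU24, OTU27, OTU30, OTU43, OTU47, OTU5, OTU58

Tracing OTU5: it sits inside (OTU5,OTU24).
Tracing OTU27: it sits inside (OTU47,OTU27).
The smallest clade enclosing both is ((OTU47,OTU27),((OTU16,OTU30),(((OTU58,OTU43),(OTU5,OTU24)),OTU21))); the answer is its 9 terminal taxa in alphabetical order.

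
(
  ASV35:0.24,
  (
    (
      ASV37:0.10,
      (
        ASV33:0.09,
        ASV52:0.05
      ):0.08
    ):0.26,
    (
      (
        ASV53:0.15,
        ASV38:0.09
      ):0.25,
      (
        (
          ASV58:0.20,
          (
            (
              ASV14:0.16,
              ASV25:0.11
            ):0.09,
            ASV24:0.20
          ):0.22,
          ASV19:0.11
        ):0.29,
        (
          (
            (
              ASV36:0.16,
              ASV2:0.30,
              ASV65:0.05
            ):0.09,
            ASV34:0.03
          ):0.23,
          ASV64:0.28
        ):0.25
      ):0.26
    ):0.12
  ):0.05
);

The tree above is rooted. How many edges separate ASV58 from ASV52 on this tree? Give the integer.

7

The MRCA of ASV58 and ASV52 is the node subtending ((ASV37,(ASV33,ASV52)),((ASV53,ASV38),((ASV58,((ASV14,ASV25),ASV24),ASV19),(((ASV36,ASV2,ASV65),ASV34),ASV64)))).
From ASV58 up to that node: 4 branches. From ASV52 up to the same node: 3 branches. Total: 4 + 3 = 7.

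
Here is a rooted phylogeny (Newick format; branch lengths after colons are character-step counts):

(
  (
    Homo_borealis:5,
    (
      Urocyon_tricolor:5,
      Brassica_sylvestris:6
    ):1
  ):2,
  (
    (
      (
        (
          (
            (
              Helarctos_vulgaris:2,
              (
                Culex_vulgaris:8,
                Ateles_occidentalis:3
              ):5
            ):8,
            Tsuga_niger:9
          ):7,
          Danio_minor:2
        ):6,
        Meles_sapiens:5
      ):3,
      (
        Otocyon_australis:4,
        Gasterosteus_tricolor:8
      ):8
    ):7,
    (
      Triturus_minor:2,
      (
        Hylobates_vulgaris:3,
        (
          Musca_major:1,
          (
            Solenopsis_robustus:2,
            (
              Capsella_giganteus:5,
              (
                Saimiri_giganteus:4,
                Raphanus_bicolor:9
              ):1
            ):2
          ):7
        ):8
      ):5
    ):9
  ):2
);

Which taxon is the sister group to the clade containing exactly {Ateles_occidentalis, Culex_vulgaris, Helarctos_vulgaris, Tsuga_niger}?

The clade containing exactly {Ateles_occidentalis, Culex_vulgaris, Helarctos_vulgaris, Tsuga_niger} attaches to the tree at the node subtending (((Helarctos_vulgaris,(Culex_vulgaris,Ateles_occidentalis)),Tsuga_niger),Danio_minor).
The other lineage descending from that same node — the sister group — is the single tip Danio_minor.

Danio_minor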